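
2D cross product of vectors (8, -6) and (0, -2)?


u x v = u_x*v_y - u_y*v_x = 8*(-2) - (-6)*0
= (-16) - 0 = -16

-16


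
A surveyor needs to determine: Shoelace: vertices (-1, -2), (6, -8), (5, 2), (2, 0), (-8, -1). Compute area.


Shoelace sum: ((-1)*(-8) - 6*(-2)) + (6*2 - 5*(-8)) + (5*0 - 2*2) + (2*(-1) - (-8)*0) + ((-8)*(-2) - (-1)*(-1))
= 81
Area = |81|/2 = 40.5

40.5


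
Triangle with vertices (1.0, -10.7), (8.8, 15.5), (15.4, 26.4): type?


Side lengths squared: AB^2=747.28, BC^2=162.37, CA^2=1583.77
Sorted: [162.37, 747.28, 1583.77]
By sides: Scalene, By angles: Obtuse

Scalene, Obtuse


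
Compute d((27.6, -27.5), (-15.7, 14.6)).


dx=-43.3, dy=42.1
d^2 = (-43.3)^2 + 42.1^2 = 3647.3
d = sqrt(3647.3) = 60.3929

60.3929


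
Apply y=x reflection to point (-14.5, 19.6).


Reflection over y=x: (x,y) -> (y,x)
(-14.5, 19.6) -> (19.6, -14.5)

(19.6, -14.5)


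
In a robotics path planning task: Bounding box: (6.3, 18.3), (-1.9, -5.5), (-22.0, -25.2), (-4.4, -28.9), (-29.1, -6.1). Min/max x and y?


x range: [-29.1, 6.3]
y range: [-28.9, 18.3]
Bounding box: (-29.1,-28.9) to (6.3,18.3)

(-29.1,-28.9) to (6.3,18.3)


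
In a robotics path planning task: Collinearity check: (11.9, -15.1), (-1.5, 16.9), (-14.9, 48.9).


Cross product: ((-1.5)-11.9)*(48.9-(-15.1)) - (16.9-(-15.1))*((-14.9)-11.9)
= 0

Yes, collinear


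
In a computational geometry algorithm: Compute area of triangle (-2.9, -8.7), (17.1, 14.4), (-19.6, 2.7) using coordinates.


Area = |x_A(y_B-y_C) + x_B(y_C-y_A) + x_C(y_A-y_B)|/2
= |(-33.93) + 194.94 + 452.76|/2
= 613.77/2 = 306.885

306.885


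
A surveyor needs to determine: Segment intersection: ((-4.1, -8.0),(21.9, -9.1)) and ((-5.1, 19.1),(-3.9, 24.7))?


Cross products: d1=-38.12, d2=-185.04, d3=703.5, d4=850.42
d1*d2 < 0 and d3*d4 < 0? no

No, they don't intersect


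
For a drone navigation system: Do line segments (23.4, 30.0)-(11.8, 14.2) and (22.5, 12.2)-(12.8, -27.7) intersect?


Cross products: d1=-136.75, d2=-446.33, d3=192.26, d4=501.84
d1*d2 < 0 and d3*d4 < 0? no

No, they don't intersect


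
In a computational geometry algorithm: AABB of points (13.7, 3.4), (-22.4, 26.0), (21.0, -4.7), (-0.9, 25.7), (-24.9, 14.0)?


x range: [-24.9, 21]
y range: [-4.7, 26]
Bounding box: (-24.9,-4.7) to (21,26)

(-24.9,-4.7) to (21,26)


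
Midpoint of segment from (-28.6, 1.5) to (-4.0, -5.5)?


M = (((-28.6)+(-4))/2, (1.5+(-5.5))/2)
= (-16.3, -2)

(-16.3, -2)


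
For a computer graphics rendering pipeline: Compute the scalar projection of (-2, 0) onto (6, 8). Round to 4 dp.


u.v = -12, |v| = sqrt(100) = 10
Scalar projection = u.v / |v| = -12 / sqrt(100) = -1.2

-1.2


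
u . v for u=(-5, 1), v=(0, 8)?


u . v = u_x*v_x + u_y*v_y = (-5)*0 + 1*8
= 0 + 8 = 8

8


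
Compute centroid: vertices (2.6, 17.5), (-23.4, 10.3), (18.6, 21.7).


Centroid = ((x_A+x_B+x_C)/3, (y_A+y_B+y_C)/3)
= ((2.6+(-23.4)+18.6)/3, (17.5+10.3+21.7)/3)
= (-0.7333, 16.5)

(-0.7333, 16.5)


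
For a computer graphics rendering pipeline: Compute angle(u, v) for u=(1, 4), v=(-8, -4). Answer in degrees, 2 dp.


u.v = -24, |u| = sqrt(17) = 4.1231, |v| = sqrt(80) = 8.9443
cos(theta) = u.v/(|u||v|) = -24/sqrt(1360) = -0.650791
theta = acos(-0.650791) = 130.6 degrees

130.6 degrees


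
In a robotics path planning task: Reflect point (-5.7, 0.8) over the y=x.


Reflection over y=x: (x,y) -> (y,x)
(-5.7, 0.8) -> (0.8, -5.7)

(0.8, -5.7)


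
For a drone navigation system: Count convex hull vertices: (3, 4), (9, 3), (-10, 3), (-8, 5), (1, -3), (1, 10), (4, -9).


Convex hull vertices (CCW): (-10, 3), (4, -9), (9, 3), (1, 10), (-8, 5)
Count = 5

5


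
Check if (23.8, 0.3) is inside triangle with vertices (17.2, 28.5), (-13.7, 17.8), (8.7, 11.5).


Cross products: AB x AP = 942, BC x BP = -155.75, CA x CP = -351.9
All same sign? no

No, outside


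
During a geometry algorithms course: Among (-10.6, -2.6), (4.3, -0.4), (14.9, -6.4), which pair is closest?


d(P0,P1) = 15.0615, d(P0,P2) = 25.7816, d(P1,P2) = 12.1803
Closest: P1 and P2

Closest pair: (4.3, -0.4) and (14.9, -6.4), distance = 12.1803


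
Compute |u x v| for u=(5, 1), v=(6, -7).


|u x v| = |5*(-7) - 1*6|
= |(-35) - 6| = 41

41


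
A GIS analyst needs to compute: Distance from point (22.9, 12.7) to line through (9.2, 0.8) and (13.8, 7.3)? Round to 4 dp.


|cross product| = 34.31
|line direction| = sqrt(63.41) = 7.963
Distance = 34.31/sqrt(63.41) = 4.3087

4.3087


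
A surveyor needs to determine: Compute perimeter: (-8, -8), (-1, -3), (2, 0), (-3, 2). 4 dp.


Sides: (-8, -8)->(-1, -3): sqrt(74) = 8.602325, (-1, -3)->(2, 0): sqrt(18) = 4.242641, (2, 0)->(-3, 2): sqrt(29) = 5.385165, (-3, 2)->(-8, -8): sqrt(125) = 11.18034
Sum = 29.410471
Perimeter = 29.4105

29.4105


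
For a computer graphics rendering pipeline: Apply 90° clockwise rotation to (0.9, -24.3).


90° CW: (x,y) -> (y, -x)
(0.9,-24.3) -> (-24.3, -0.9)

(-24.3, -0.9)


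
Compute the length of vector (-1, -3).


|u| = sqrt((-1)^2 + (-3)^2) = sqrt(10) = 3.1623

3.1623


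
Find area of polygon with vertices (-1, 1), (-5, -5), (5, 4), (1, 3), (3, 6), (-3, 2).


Shoelace sum: ((-1)*(-5) - (-5)*1) + ((-5)*4 - 5*(-5)) + (5*3 - 1*4) + (1*6 - 3*3) + (3*2 - (-3)*6) + ((-3)*1 - (-1)*2)
= 46
Area = |46|/2 = 23

23


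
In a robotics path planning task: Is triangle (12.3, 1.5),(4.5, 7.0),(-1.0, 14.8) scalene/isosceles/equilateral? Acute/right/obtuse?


Side lengths squared: AB^2=91.09, BC^2=91.09, CA^2=353.78
Sorted: [91.09, 91.09, 353.78]
By sides: Isosceles, By angles: Obtuse

Isosceles, Obtuse


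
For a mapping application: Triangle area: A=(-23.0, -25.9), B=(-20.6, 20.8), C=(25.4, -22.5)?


Area = |x_A(y_B-y_C) + x_B(y_C-y_A) + x_C(y_A-y_B)|/2
= |(-995.9) + (-70.04) + (-1186.18)|/2
= 2252.12/2 = 1126.06

1126.06


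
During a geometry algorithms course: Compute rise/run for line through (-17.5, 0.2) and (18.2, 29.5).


slope = (y2-y1)/(x2-x1) = (29.5-0.2)/(18.2-(-17.5)) = 29.3/35.7 = 0.8207

0.8207


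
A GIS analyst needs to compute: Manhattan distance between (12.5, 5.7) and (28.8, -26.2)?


|12.5-28.8| + |5.7-(-26.2)| = 16.3 + 31.9 = 48.2

48.2


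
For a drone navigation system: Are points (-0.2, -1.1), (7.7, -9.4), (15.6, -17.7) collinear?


Cross product: (7.7-(-0.2))*((-17.7)-(-1.1)) - ((-9.4)-(-1.1))*(15.6-(-0.2))
= 0

Yes, collinear


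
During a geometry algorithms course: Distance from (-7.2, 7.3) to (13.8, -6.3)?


dx=21, dy=-13.6
d^2 = 21^2 + (-13.6)^2 = 625.96
d = sqrt(625.96) = 25.0192

25.0192


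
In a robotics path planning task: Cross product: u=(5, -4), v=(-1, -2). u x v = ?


u x v = u_x*v_y - u_y*v_x = 5*(-2) - (-4)*(-1)
= (-10) - 4 = -14

-14


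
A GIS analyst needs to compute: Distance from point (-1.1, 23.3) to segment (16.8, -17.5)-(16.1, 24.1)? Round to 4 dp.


Project P onto AB: t = 0.9877 (clamped to [0,1])
Closest point on segment: (16.1086, 23.5896)
Distance: 17.211

17.211


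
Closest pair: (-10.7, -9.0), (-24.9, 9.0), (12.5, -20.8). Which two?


d(P0,P1) = 22.9268, d(P0,P2) = 26.0284, d(P1,P2) = 47.8205
Closest: P0 and P1

Closest pair: (-10.7, -9.0) and (-24.9, 9.0), distance = 22.9268


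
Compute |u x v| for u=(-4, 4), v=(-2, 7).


|u x v| = |(-4)*7 - 4*(-2)|
= |(-28) - (-8)| = 20

20


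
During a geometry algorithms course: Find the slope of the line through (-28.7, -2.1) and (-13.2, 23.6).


slope = (y2-y1)/(x2-x1) = (23.6-(-2.1))/((-13.2)-(-28.7)) = 25.7/15.5 = 1.6581

1.6581


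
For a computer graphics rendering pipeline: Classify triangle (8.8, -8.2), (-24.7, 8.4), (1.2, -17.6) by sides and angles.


Side lengths squared: AB^2=1397.81, BC^2=1346.81, CA^2=146.12
Sorted: [146.12, 1346.81, 1397.81]
By sides: Scalene, By angles: Acute

Scalene, Acute


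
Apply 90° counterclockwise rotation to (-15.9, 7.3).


90° CCW: (x,y) -> (-y, x)
(-15.9,7.3) -> (-7.3, -15.9)

(-7.3, -15.9)


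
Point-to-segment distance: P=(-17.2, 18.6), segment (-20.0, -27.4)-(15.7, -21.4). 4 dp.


Project P onto AB: t = 0.2869 (clamped to [0,1])
Closest point on segment: (-9.7582, -25.6787)
Distance: 44.8997

44.8997


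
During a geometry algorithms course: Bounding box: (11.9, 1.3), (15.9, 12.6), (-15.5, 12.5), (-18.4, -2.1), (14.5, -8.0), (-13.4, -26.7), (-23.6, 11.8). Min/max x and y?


x range: [-23.6, 15.9]
y range: [-26.7, 12.6]
Bounding box: (-23.6,-26.7) to (15.9,12.6)

(-23.6,-26.7) to (15.9,12.6)


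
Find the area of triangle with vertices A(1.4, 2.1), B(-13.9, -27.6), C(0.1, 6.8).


Area = |x_A(y_B-y_C) + x_B(y_C-y_A) + x_C(y_A-y_B)|/2
= |(-48.16) + (-65.33) + 2.97|/2
= 110.52/2 = 55.26

55.26


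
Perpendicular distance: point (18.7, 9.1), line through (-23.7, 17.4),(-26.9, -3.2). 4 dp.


|cross product| = 900
|line direction| = sqrt(434.6) = 20.8471
Distance = 900/sqrt(434.6) = 43.1716

43.1716


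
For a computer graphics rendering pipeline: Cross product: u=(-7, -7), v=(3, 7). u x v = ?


u x v = u_x*v_y - u_y*v_x = (-7)*7 - (-7)*3
= (-49) - (-21) = -28

-28


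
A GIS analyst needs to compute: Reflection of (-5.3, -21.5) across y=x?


Reflection over y=x: (x,y) -> (y,x)
(-5.3, -21.5) -> (-21.5, -5.3)

(-21.5, -5.3)


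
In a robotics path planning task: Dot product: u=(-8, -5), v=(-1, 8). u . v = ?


u . v = u_x*v_x + u_y*v_y = (-8)*(-1) + (-5)*8
= 8 + (-40) = -32

-32


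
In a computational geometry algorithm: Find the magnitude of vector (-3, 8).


|u| = sqrt((-3)^2 + 8^2) = sqrt(73) = 8.544

8.544


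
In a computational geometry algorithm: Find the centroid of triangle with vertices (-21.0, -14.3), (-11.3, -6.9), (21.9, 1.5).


Centroid = ((x_A+x_B+x_C)/3, (y_A+y_B+y_C)/3)
= (((-21)+(-11.3)+21.9)/3, ((-14.3)+(-6.9)+1.5)/3)
= (-3.4667, -6.5667)

(-3.4667, -6.5667)


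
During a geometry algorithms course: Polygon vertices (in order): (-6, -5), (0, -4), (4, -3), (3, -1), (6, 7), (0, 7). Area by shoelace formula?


Shoelace sum: ((-6)*(-4) - 0*(-5)) + (0*(-3) - 4*(-4)) + (4*(-1) - 3*(-3)) + (3*7 - 6*(-1)) + (6*7 - 0*7) + (0*(-5) - (-6)*7)
= 156
Area = |156|/2 = 78

78


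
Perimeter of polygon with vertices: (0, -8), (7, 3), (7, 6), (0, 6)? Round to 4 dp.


Sides: (0, -8)->(7, 3): sqrt(170) = 13.038405, (7, 3)->(7, 6): sqrt(9) = 3, (7, 6)->(0, 6): sqrt(49) = 7, (0, 6)->(0, -8): sqrt(196) = 14
Sum = 37.038405
Perimeter = 37.0384

37.0384


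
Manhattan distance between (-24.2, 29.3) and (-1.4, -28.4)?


|(-24.2)-(-1.4)| + |29.3-(-28.4)| = 22.8 + 57.7 = 80.5

80.5


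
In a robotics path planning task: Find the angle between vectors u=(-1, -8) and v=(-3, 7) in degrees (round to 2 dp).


u.v = -53, |u| = sqrt(65) = 8.0623, |v| = sqrt(58) = 7.6158
cos(theta) = u.v/(|u||v|) = -53/sqrt(3770) = -0.863188
theta = acos(-0.863188) = 149.68 degrees

149.68 degrees


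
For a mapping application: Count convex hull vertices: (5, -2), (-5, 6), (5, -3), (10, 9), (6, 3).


Convex hull vertices (CCW): (-5, 6), (5, -3), (10, 9)
Count = 3

3


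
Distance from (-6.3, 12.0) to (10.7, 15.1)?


dx=17, dy=3.1
d^2 = 17^2 + 3.1^2 = 298.61
d = sqrt(298.61) = 17.2803

17.2803


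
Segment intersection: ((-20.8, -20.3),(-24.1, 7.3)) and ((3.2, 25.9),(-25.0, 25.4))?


Cross products: d1=1290.84, d2=510.87, d3=-814.86, d4=-34.89
d1*d2 < 0 and d3*d4 < 0? no

No, they don't intersect


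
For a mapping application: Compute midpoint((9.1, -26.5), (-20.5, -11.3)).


M = ((9.1+(-20.5))/2, ((-26.5)+(-11.3))/2)
= (-5.7, -18.9)

(-5.7, -18.9)


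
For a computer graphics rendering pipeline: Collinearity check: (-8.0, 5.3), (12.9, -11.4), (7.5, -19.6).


Cross product: (12.9-(-8))*((-19.6)-5.3) - ((-11.4)-5.3)*(7.5-(-8))
= -261.56

No, not collinear


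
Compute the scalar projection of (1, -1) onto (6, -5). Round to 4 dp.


u.v = 11, |v| = sqrt(61) = 7.8102
Scalar projection = u.v / |v| = 11 / sqrt(61) = 1.4084

1.4084


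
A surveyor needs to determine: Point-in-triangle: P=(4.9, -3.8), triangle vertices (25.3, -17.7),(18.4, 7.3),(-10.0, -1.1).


Cross products: AB x AP = 414.09, BC x BP = 201.84, CA x CP = 152.03
All same sign? yes

Yes, inside


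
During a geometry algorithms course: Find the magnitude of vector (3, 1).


|u| = sqrt(3^2 + 1^2) = sqrt(10) = 3.1623

3.1623


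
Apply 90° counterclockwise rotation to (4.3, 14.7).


90° CCW: (x,y) -> (-y, x)
(4.3,14.7) -> (-14.7, 4.3)

(-14.7, 4.3)


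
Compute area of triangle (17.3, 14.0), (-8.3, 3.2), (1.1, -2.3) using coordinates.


Area = |x_A(y_B-y_C) + x_B(y_C-y_A) + x_C(y_A-y_B)|/2
= |95.15 + 135.29 + 11.88|/2
= 242.32/2 = 121.16

121.16


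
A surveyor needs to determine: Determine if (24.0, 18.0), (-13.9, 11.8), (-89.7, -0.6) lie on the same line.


Cross product: ((-13.9)-24)*((-0.6)-18) - (11.8-18)*((-89.7)-24)
= 0

Yes, collinear


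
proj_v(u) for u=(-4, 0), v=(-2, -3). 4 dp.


u.v = 8, |v| = sqrt(13) = 3.6056
Scalar projection = u.v / |v| = 8 / sqrt(13) = 2.2188

2.2188


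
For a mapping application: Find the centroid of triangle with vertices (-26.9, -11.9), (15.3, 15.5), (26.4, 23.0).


Centroid = ((x_A+x_B+x_C)/3, (y_A+y_B+y_C)/3)
= (((-26.9)+15.3+26.4)/3, ((-11.9)+15.5+23)/3)
= (4.9333, 8.8667)

(4.9333, 8.8667)


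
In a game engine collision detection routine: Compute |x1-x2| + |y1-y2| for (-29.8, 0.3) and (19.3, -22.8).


|(-29.8)-19.3| + |0.3-(-22.8)| = 49.1 + 23.1 = 72.2

72.2


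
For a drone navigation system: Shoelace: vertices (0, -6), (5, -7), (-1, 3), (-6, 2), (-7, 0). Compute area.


Shoelace sum: (0*(-7) - 5*(-6)) + (5*3 - (-1)*(-7)) + ((-1)*2 - (-6)*3) + ((-6)*0 - (-7)*2) + ((-7)*(-6) - 0*0)
= 110
Area = |110|/2 = 55

55


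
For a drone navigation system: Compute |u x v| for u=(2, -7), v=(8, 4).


|u x v| = |2*4 - (-7)*8|
= |8 - (-56)| = 64

64


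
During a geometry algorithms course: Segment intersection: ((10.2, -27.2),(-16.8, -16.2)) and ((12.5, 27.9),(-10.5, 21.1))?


Cross products: d1=1251.66, d2=815.06, d3=-1513, d4=-1076.4
d1*d2 < 0 and d3*d4 < 0? no

No, they don't intersect


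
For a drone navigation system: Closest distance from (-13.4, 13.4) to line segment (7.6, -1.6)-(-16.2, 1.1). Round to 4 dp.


Project P onto AB: t = 0.9417 (clamped to [0,1])
Closest point on segment: (-14.8132, 0.9427)
Distance: 12.5372

12.5372


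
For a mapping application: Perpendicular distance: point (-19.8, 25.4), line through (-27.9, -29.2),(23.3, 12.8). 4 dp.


|cross product| = 2455.32
|line direction| = sqrt(4385.44) = 66.2227
Distance = 2455.32/sqrt(4385.44) = 37.0767

37.0767


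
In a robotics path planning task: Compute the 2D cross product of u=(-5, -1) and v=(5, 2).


u x v = u_x*v_y - u_y*v_x = (-5)*2 - (-1)*5
= (-10) - (-5) = -5

-5


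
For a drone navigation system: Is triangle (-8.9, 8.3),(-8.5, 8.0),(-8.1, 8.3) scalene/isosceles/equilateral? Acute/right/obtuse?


Side lengths squared: AB^2=0.25, BC^2=0.25, CA^2=0.64
Sorted: [0.25, 0.25, 0.64]
By sides: Isosceles, By angles: Obtuse

Isosceles, Obtuse


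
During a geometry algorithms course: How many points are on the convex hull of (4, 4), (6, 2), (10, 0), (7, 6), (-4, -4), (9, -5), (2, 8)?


Convex hull vertices (CCW): (-4, -4), (9, -5), (10, 0), (7, 6), (2, 8)
Count = 5

5


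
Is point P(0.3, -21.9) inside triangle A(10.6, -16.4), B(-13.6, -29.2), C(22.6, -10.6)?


Cross products: AB x AP = 1.26, BC x BP = 5.72, CA x CP = 6.26
All same sign? yes

Yes, inside


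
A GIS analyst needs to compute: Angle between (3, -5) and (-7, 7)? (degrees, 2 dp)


u.v = -56, |u| = sqrt(34) = 5.831, |v| = sqrt(98) = 9.8995
cos(theta) = u.v/(|u||v|) = -56/sqrt(3332) = -0.970143
theta = acos(-0.970143) = 165.96 degrees

165.96 degrees


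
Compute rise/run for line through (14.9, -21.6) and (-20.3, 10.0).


slope = (y2-y1)/(x2-x1) = (10-(-21.6))/((-20.3)-14.9) = 31.6/(-35.2) = -0.8977

-0.8977


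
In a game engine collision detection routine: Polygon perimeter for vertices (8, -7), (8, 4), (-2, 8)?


Sides: (8, -7)->(8, 4): sqrt(121) = 11, (8, 4)->(-2, 8): sqrt(116) = 10.77033, (-2, 8)->(8, -7): sqrt(325) = 18.027756
Sum = 39.798086
Perimeter = 39.7981

39.7981


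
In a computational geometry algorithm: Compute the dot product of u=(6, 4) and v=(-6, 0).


u . v = u_x*v_x + u_y*v_y = 6*(-6) + 4*0
= (-36) + 0 = -36

-36


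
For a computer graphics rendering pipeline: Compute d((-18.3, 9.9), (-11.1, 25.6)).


dx=7.2, dy=15.7
d^2 = 7.2^2 + 15.7^2 = 298.33
d = sqrt(298.33) = 17.2722

17.2722


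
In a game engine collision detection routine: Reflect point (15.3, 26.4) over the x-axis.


Reflection over x-axis: (x,y) -> (x,-y)
(15.3, 26.4) -> (15.3, -26.4)

(15.3, -26.4)


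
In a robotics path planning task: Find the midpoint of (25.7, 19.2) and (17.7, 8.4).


M = ((25.7+17.7)/2, (19.2+8.4)/2)
= (21.7, 13.8)

(21.7, 13.8)


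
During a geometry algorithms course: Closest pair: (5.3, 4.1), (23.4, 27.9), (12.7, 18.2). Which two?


d(P0,P1) = 29.9007, d(P0,P2) = 15.9239, d(P1,P2) = 14.4423
Closest: P1 and P2

Closest pair: (23.4, 27.9) and (12.7, 18.2), distance = 14.4423


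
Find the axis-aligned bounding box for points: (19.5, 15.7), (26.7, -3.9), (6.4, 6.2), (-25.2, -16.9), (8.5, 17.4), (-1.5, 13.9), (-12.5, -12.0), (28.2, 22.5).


x range: [-25.2, 28.2]
y range: [-16.9, 22.5]
Bounding box: (-25.2,-16.9) to (28.2,22.5)

(-25.2,-16.9) to (28.2,22.5)


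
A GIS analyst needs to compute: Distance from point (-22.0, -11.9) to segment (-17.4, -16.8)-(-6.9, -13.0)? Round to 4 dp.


Project P onto AB: t = 0 (clamped to [0,1])
Closest point on segment: (-17.4, -16.8)
Distance: 6.7209

6.7209


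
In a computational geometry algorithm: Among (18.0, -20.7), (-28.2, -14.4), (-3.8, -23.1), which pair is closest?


d(P0,P1) = 46.6276, d(P0,P2) = 21.9317, d(P1,P2) = 25.9046
Closest: P0 and P2

Closest pair: (18.0, -20.7) and (-3.8, -23.1), distance = 21.9317


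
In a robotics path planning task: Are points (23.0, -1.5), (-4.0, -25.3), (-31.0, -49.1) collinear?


Cross product: ((-4)-23)*((-49.1)-(-1.5)) - ((-25.3)-(-1.5))*((-31)-23)
= 0

Yes, collinear


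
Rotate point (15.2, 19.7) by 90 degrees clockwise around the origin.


90° CW: (x,y) -> (y, -x)
(15.2,19.7) -> (19.7, -15.2)

(19.7, -15.2)


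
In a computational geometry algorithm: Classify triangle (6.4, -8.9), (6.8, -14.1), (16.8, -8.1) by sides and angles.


Side lengths squared: AB^2=27.2, BC^2=136, CA^2=108.8
Sorted: [27.2, 108.8, 136]
By sides: Scalene, By angles: Right

Scalene, Right


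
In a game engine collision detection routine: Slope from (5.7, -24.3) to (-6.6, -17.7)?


slope = (y2-y1)/(x2-x1) = ((-17.7)-(-24.3))/((-6.6)-5.7) = 6.6/(-12.3) = -0.5366

-0.5366


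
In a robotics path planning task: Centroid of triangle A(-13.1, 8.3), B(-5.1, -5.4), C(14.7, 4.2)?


Centroid = ((x_A+x_B+x_C)/3, (y_A+y_B+y_C)/3)
= (((-13.1)+(-5.1)+14.7)/3, (8.3+(-5.4)+4.2)/3)
= (-1.1667, 2.3667)

(-1.1667, 2.3667)


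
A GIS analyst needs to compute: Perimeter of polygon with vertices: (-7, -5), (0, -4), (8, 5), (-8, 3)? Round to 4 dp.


Sides: (-7, -5)->(0, -4): sqrt(50) = 7.071068, (0, -4)->(8, 5): sqrt(145) = 12.041595, (8, 5)->(-8, 3): sqrt(260) = 16.124515, (-8, 3)->(-7, -5): sqrt(65) = 8.062258
Sum = 43.299436
Perimeter = 43.2994

43.2994


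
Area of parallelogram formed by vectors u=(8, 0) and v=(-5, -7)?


|u x v| = |8*(-7) - 0*(-5)|
= |(-56) - 0| = 56

56


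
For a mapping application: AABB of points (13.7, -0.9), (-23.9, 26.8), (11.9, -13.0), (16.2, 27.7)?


x range: [-23.9, 16.2]
y range: [-13, 27.7]
Bounding box: (-23.9,-13) to (16.2,27.7)

(-23.9,-13) to (16.2,27.7)


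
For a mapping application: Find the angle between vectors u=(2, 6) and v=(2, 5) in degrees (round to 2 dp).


u.v = 34, |u| = sqrt(40) = 6.3246, |v| = sqrt(29) = 5.3852
cos(theta) = u.v/(|u||v|) = 34/sqrt(1160) = 0.998274
theta = acos(0.998274) = 3.37 degrees

3.37 degrees


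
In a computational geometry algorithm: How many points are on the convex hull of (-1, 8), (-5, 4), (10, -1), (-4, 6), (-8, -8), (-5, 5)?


Convex hull vertices (CCW): (-8, -8), (10, -1), (-1, 8), (-4, 6), (-5, 5)
Count = 5

5


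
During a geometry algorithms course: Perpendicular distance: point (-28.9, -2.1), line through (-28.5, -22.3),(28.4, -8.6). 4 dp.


|cross product| = 1154.86
|line direction| = sqrt(3425.3) = 58.5261
Distance = 1154.86/sqrt(3425.3) = 19.7324

19.7324


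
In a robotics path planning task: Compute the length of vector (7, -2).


|u| = sqrt(7^2 + (-2)^2) = sqrt(53) = 7.2801

7.2801


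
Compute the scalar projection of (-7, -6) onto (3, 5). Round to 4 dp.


u.v = -51, |v| = sqrt(34) = 5.831
Scalar projection = u.v / |v| = -51 / sqrt(34) = -8.7464

-8.7464


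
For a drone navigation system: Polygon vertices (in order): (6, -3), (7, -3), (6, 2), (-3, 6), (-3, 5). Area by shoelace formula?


Shoelace sum: (6*(-3) - 7*(-3)) + (7*2 - 6*(-3)) + (6*6 - (-3)*2) + ((-3)*5 - (-3)*6) + ((-3)*(-3) - 6*5)
= 59
Area = |59|/2 = 29.5

29.5


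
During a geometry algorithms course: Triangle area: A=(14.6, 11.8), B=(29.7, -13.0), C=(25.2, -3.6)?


Area = |x_A(y_B-y_C) + x_B(y_C-y_A) + x_C(y_A-y_B)|/2
= |(-137.24) + (-457.38) + 624.96|/2
= 30.34/2 = 15.17

15.17


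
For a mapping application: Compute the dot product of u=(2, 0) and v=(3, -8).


u . v = u_x*v_x + u_y*v_y = 2*3 + 0*(-8)
= 6 + 0 = 6

6


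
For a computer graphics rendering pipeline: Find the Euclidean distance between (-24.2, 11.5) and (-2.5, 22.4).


dx=21.7, dy=10.9
d^2 = 21.7^2 + 10.9^2 = 589.7
d = sqrt(589.7) = 24.2837

24.2837


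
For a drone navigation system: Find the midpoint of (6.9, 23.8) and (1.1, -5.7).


M = ((6.9+1.1)/2, (23.8+(-5.7))/2)
= (4, 9.05)

(4, 9.05)


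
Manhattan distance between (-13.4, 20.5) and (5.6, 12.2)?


|(-13.4)-5.6| + |20.5-12.2| = 19 + 8.3 = 27.3

27.3


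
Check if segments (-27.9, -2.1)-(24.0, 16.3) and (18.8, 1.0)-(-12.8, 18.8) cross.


Cross products: d1=929.22, d2=-576.04, d3=-698.39, d4=806.87
d1*d2 < 0 and d3*d4 < 0? yes

Yes, they intersect


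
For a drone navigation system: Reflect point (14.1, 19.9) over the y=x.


Reflection over y=x: (x,y) -> (y,x)
(14.1, 19.9) -> (19.9, 14.1)

(19.9, 14.1)


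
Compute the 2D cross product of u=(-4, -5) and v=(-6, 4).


u x v = u_x*v_y - u_y*v_x = (-4)*4 - (-5)*(-6)
= (-16) - 30 = -46

-46


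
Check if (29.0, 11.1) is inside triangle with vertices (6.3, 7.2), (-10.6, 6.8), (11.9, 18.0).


Cross products: AB x AP = -56.83, BC x BP = -346.77, CA x CP = 223.32
All same sign? no

No, outside


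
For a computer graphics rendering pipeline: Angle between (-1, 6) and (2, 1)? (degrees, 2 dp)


u.v = 4, |u| = sqrt(37) = 6.0828, |v| = sqrt(5) = 2.2361
cos(theta) = u.v/(|u||v|) = 4/sqrt(185) = 0.294086
theta = acos(0.294086) = 72.9 degrees

72.9 degrees


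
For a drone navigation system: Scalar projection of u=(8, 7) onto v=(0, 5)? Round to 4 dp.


u.v = 35, |v| = sqrt(25) = 5
Scalar projection = u.v / |v| = 35 / sqrt(25) = 7

7


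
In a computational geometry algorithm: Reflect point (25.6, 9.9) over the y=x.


Reflection over y=x: (x,y) -> (y,x)
(25.6, 9.9) -> (9.9, 25.6)

(9.9, 25.6)


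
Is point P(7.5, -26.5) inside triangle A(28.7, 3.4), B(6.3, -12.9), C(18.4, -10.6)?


Cross products: AB x AP = 324.2, BC x BP = -167.32, CA x CP = -11.17
All same sign? no

No, outside


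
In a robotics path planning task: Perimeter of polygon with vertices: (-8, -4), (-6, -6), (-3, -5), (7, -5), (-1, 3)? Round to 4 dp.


Sides: (-8, -4)->(-6, -6): sqrt(8) = 2.828427, (-6, -6)->(-3, -5): sqrt(10) = 3.162278, (-3, -5)->(7, -5): sqrt(100) = 10, (7, -5)->(-1, 3): sqrt(128) = 11.313708, (-1, 3)->(-8, -4): sqrt(98) = 9.899495
Sum = 37.203908
Perimeter = 37.2039

37.2039


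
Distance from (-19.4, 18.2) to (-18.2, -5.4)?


dx=1.2, dy=-23.6
d^2 = 1.2^2 + (-23.6)^2 = 558.4
d = sqrt(558.4) = 23.6305

23.6305


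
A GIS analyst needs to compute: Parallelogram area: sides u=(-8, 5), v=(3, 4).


|u x v| = |(-8)*4 - 5*3|
= |(-32) - 15| = 47

47


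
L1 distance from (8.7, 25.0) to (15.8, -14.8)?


|8.7-15.8| + |25-(-14.8)| = 7.1 + 39.8 = 46.9

46.9


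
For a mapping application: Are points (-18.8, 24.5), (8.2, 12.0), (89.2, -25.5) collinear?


Cross product: (8.2-(-18.8))*((-25.5)-24.5) - (12-24.5)*(89.2-(-18.8))
= 0

Yes, collinear


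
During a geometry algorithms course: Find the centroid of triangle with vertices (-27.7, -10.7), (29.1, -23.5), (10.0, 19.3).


Centroid = ((x_A+x_B+x_C)/3, (y_A+y_B+y_C)/3)
= (((-27.7)+29.1+10)/3, ((-10.7)+(-23.5)+19.3)/3)
= (3.8, -4.9667)

(3.8, -4.9667)


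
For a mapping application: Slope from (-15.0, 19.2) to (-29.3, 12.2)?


slope = (y2-y1)/(x2-x1) = (12.2-19.2)/((-29.3)-(-15)) = (-7)/(-14.3) = 0.4895

0.4895


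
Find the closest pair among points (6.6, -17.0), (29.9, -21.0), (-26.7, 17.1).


d(P0,P1) = 23.6409, d(P0,P2) = 47.6624, d(P1,P2) = 68.2288
Closest: P0 and P1

Closest pair: (6.6, -17.0) and (29.9, -21.0), distance = 23.6409


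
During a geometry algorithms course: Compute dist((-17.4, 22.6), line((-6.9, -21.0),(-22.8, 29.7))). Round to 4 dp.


|cross product| = 160.89
|line direction| = sqrt(2823.3) = 53.1347
Distance = 160.89/sqrt(2823.3) = 3.028

3.028


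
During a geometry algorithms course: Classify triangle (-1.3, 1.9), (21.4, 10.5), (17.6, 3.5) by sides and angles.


Side lengths squared: AB^2=589.25, BC^2=63.44, CA^2=359.77
Sorted: [63.44, 359.77, 589.25]
By sides: Scalene, By angles: Obtuse

Scalene, Obtuse


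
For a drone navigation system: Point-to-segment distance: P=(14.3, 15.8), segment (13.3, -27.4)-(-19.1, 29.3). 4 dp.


Project P onto AB: t = 0.5668 (clamped to [0,1])
Closest point on segment: (-5.0631, 4.7354)
Distance: 22.3014

22.3014


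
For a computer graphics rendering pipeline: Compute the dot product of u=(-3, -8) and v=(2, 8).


u . v = u_x*v_x + u_y*v_y = (-3)*2 + (-8)*8
= (-6) + (-64) = -70

-70


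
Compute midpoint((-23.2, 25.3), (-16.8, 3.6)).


M = (((-23.2)+(-16.8))/2, (25.3+3.6)/2)
= (-20, 14.45)

(-20, 14.45)


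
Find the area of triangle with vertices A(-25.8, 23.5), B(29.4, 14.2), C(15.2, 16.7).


Area = |x_A(y_B-y_C) + x_B(y_C-y_A) + x_C(y_A-y_B)|/2
= |64.5 + (-199.92) + 141.36|/2
= 5.94/2 = 2.97

2.97


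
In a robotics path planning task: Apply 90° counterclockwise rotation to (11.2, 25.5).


90° CCW: (x,y) -> (-y, x)
(11.2,25.5) -> (-25.5, 11.2)

(-25.5, 11.2)


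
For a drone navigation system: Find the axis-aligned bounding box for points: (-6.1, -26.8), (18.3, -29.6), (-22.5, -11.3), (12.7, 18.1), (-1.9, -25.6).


x range: [-22.5, 18.3]
y range: [-29.6, 18.1]
Bounding box: (-22.5,-29.6) to (18.3,18.1)

(-22.5,-29.6) to (18.3,18.1)


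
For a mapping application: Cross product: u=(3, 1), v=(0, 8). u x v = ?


u x v = u_x*v_y - u_y*v_x = 3*8 - 1*0
= 24 - 0 = 24

24


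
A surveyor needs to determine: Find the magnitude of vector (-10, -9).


|u| = sqrt((-10)^2 + (-9)^2) = sqrt(181) = 13.4536

13.4536


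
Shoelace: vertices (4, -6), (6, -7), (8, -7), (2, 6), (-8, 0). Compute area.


Shoelace sum: (4*(-7) - 6*(-6)) + (6*(-7) - 8*(-7)) + (8*6 - 2*(-7)) + (2*0 - (-8)*6) + ((-8)*(-6) - 4*0)
= 180
Area = |180|/2 = 90

90


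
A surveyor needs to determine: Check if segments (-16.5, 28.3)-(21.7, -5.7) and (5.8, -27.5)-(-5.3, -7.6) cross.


Cross products: d1=-175.61, d2=-558.39, d3=-1373.36, d4=-990.58
d1*d2 < 0 and d3*d4 < 0? no

No, they don't intersect


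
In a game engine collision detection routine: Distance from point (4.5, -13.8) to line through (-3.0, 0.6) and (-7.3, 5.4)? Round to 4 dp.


|cross product| = 25.92
|line direction| = sqrt(41.53) = 6.4444
Distance = 25.92/sqrt(41.53) = 4.0221

4.0221


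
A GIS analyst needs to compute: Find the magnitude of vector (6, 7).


|u| = sqrt(6^2 + 7^2) = sqrt(85) = 9.2195

9.2195


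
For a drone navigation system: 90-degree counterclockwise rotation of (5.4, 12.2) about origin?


90° CCW: (x,y) -> (-y, x)
(5.4,12.2) -> (-12.2, 5.4)

(-12.2, 5.4)


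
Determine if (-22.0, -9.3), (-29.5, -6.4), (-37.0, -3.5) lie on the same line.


Cross product: ((-29.5)-(-22))*((-3.5)-(-9.3)) - ((-6.4)-(-9.3))*((-37)-(-22))
= 0

Yes, collinear


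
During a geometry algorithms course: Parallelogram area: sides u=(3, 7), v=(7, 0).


|u x v| = |3*0 - 7*7|
= |0 - 49| = 49

49


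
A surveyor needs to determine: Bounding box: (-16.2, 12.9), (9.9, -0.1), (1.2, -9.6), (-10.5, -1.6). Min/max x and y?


x range: [-16.2, 9.9]
y range: [-9.6, 12.9]
Bounding box: (-16.2,-9.6) to (9.9,12.9)

(-16.2,-9.6) to (9.9,12.9)


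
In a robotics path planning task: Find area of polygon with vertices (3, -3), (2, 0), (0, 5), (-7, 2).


Shoelace sum: (3*0 - 2*(-3)) + (2*5 - 0*0) + (0*2 - (-7)*5) + ((-7)*(-3) - 3*2)
= 66
Area = |66|/2 = 33

33


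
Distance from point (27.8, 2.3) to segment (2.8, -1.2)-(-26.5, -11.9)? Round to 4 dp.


Project P onto AB: t = 0 (clamped to [0,1])
Closest point on segment: (2.8, -1.2)
Distance: 25.2438

25.2438


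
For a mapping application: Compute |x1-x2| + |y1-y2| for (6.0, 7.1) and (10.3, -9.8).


|6-10.3| + |7.1-(-9.8)| = 4.3 + 16.9 = 21.2

21.2


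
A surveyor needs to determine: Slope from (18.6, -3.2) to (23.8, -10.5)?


slope = (y2-y1)/(x2-x1) = ((-10.5)-(-3.2))/(23.8-18.6) = (-7.3)/5.2 = -1.4038

-1.4038


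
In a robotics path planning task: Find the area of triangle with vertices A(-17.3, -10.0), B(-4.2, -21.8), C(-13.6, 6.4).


Area = |x_A(y_B-y_C) + x_B(y_C-y_A) + x_C(y_A-y_B)|/2
= |487.86 + (-68.88) + (-160.48)|/2
= 258.5/2 = 129.25

129.25


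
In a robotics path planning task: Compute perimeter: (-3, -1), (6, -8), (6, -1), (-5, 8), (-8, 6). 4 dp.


Sides: (-3, -1)->(6, -8): sqrt(130) = 11.401754, (6, -8)->(6, -1): sqrt(49) = 7, (6, -1)->(-5, 8): sqrt(202) = 14.21267, (-5, 8)->(-8, 6): sqrt(13) = 3.605551, (-8, 6)->(-3, -1): sqrt(74) = 8.602325
Sum = 44.8223
Perimeter = 44.8223

44.8223


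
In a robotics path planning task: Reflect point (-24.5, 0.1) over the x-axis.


Reflection over x-axis: (x,y) -> (x,-y)
(-24.5, 0.1) -> (-24.5, -0.1)

(-24.5, -0.1)


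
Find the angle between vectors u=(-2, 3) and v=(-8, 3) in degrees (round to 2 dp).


u.v = 25, |u| = sqrt(13) = 3.6056, |v| = sqrt(73) = 8.544
cos(theta) = u.v/(|u||v|) = 25/sqrt(949) = 0.811534
theta = acos(0.811534) = 35.75 degrees

35.75 degrees


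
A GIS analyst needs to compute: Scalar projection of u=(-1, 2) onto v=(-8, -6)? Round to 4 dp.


u.v = -4, |v| = sqrt(100) = 10
Scalar projection = u.v / |v| = -4 / sqrt(100) = -0.4

-0.4


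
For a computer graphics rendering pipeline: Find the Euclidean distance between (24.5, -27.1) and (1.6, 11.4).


dx=-22.9, dy=38.5
d^2 = (-22.9)^2 + 38.5^2 = 2006.66
d = sqrt(2006.66) = 44.7958

44.7958


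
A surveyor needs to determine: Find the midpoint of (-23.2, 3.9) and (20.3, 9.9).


M = (((-23.2)+20.3)/2, (3.9+9.9)/2)
= (-1.45, 6.9)

(-1.45, 6.9)


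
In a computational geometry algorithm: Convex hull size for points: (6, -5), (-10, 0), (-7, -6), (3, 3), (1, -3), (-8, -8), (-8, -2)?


Convex hull vertices (CCW): (-10, 0), (-8, -8), (6, -5), (3, 3)
Count = 4

4


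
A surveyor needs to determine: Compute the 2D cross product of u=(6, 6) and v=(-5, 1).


u x v = u_x*v_y - u_y*v_x = 6*1 - 6*(-5)
= 6 - (-30) = 36

36


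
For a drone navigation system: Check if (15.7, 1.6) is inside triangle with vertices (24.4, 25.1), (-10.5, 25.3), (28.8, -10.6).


Cross products: AB x AP = 821.89, BC x BP = 9.17, CA x CP = 413.99
All same sign? yes

Yes, inside


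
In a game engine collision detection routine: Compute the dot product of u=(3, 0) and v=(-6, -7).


u . v = u_x*v_x + u_y*v_y = 3*(-6) + 0*(-7)
= (-18) + 0 = -18

-18


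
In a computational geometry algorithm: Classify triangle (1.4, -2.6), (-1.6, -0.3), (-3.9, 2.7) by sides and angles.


Side lengths squared: AB^2=14.29, BC^2=14.29, CA^2=56.18
Sorted: [14.29, 14.29, 56.18]
By sides: Isosceles, By angles: Obtuse

Isosceles, Obtuse


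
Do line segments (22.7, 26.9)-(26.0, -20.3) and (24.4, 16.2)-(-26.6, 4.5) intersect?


Cross products: d1=-565.59, d2=1880.22, d3=44.93, d4=-2400.88
d1*d2 < 0 and d3*d4 < 0? yes

Yes, they intersect


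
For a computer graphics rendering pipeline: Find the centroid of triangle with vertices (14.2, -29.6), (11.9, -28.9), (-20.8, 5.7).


Centroid = ((x_A+x_B+x_C)/3, (y_A+y_B+y_C)/3)
= ((14.2+11.9+(-20.8))/3, ((-29.6)+(-28.9)+5.7)/3)
= (1.7667, -17.6)

(1.7667, -17.6)


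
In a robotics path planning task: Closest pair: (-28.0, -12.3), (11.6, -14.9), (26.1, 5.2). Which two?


d(P0,P1) = 39.6853, d(P0,P2) = 56.86, d(P1,P2) = 24.7843
Closest: P1 and P2

Closest pair: (11.6, -14.9) and (26.1, 5.2), distance = 24.7843


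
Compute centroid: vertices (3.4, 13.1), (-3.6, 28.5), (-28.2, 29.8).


Centroid = ((x_A+x_B+x_C)/3, (y_A+y_B+y_C)/3)
= ((3.4+(-3.6)+(-28.2))/3, (13.1+28.5+29.8)/3)
= (-9.4667, 23.8)

(-9.4667, 23.8)


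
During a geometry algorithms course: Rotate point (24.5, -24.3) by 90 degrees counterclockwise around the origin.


90° CCW: (x,y) -> (-y, x)
(24.5,-24.3) -> (24.3, 24.5)

(24.3, 24.5)


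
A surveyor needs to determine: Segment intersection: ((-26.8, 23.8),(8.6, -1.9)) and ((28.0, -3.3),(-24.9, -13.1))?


Cross products: d1=-1970.63, d2=-264.18, d3=449.02, d4=-1257.43
d1*d2 < 0 and d3*d4 < 0? no

No, they don't intersect


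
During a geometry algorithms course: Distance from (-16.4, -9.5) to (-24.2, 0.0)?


dx=-7.8, dy=9.5
d^2 = (-7.8)^2 + 9.5^2 = 151.09
d = sqrt(151.09) = 12.2919

12.2919


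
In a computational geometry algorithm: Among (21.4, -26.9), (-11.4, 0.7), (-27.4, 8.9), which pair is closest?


d(P0,P1) = 42.8672, d(P0,P2) = 60.5234, d(P1,P2) = 17.9789
Closest: P1 and P2

Closest pair: (-11.4, 0.7) and (-27.4, 8.9), distance = 17.9789


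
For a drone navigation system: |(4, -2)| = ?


|u| = sqrt(4^2 + (-2)^2) = sqrt(20) = 4.4721

4.4721


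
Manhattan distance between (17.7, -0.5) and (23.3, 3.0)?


|17.7-23.3| + |(-0.5)-3| = 5.6 + 3.5 = 9.1

9.1


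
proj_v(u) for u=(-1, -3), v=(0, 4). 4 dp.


u.v = -12, |v| = sqrt(16) = 4
Scalar projection = u.v / |v| = -12 / sqrt(16) = -3

-3


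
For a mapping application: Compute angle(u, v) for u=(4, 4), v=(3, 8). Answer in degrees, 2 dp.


u.v = 44, |u| = sqrt(32) = 5.6569, |v| = sqrt(73) = 8.544
cos(theta) = u.v/(|u||v|) = 44/sqrt(2336) = 0.910366
theta = acos(0.910366) = 24.44 degrees

24.44 degrees


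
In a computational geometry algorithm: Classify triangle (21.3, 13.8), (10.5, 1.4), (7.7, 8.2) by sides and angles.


Side lengths squared: AB^2=270.4, BC^2=54.08, CA^2=216.32
Sorted: [54.08, 216.32, 270.4]
By sides: Scalene, By angles: Right

Scalene, Right


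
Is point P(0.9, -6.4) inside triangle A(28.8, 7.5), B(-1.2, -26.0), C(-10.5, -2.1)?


Cross products: AB x AP = -517.65, BC x BP = -232.47, CA x CP = -278.43
All same sign? yes

Yes, inside


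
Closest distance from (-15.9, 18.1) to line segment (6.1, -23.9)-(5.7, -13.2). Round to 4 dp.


Project P onto AB: t = 1 (clamped to [0,1])
Closest point on segment: (5.7, -13.2)
Distance: 38.0296

38.0296


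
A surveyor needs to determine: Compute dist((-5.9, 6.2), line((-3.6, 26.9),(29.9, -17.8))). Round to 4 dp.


|cross product| = 796.26
|line direction| = sqrt(3120.34) = 55.86
Distance = 796.26/sqrt(3120.34) = 14.2546

14.2546


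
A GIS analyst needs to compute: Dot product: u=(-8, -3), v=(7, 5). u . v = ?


u . v = u_x*v_x + u_y*v_y = (-8)*7 + (-3)*5
= (-56) + (-15) = -71

-71


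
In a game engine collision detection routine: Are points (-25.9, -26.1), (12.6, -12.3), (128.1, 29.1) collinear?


Cross product: (12.6-(-25.9))*(29.1-(-26.1)) - ((-12.3)-(-26.1))*(128.1-(-25.9))
= 0

Yes, collinear


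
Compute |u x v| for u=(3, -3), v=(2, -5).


|u x v| = |3*(-5) - (-3)*2|
= |(-15) - (-6)| = 9

9


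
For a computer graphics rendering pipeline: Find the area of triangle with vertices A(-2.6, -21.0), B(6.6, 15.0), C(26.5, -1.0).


Area = |x_A(y_B-y_C) + x_B(y_C-y_A) + x_C(y_A-y_B)|/2
= |(-41.6) + 132 + (-954)|/2
= 863.6/2 = 431.8

431.8


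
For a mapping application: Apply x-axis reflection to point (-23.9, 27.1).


Reflection over x-axis: (x,y) -> (x,-y)
(-23.9, 27.1) -> (-23.9, -27.1)

(-23.9, -27.1)


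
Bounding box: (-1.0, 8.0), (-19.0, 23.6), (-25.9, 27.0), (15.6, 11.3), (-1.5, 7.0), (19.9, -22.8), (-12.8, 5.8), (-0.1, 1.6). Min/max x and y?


x range: [-25.9, 19.9]
y range: [-22.8, 27]
Bounding box: (-25.9,-22.8) to (19.9,27)

(-25.9,-22.8) to (19.9,27)


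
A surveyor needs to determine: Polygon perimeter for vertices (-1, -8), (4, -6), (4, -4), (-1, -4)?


Sides: (-1, -8)->(4, -6): sqrt(29) = 5.385165, (4, -6)->(4, -4): sqrt(4) = 2, (4, -4)->(-1, -4): sqrt(25) = 5, (-1, -4)->(-1, -8): sqrt(16) = 4
Sum = 16.385165
Perimeter = 16.3852

16.3852


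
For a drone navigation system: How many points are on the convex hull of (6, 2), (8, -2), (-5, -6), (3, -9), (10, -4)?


Convex hull vertices (CCW): (-5, -6), (3, -9), (10, -4), (6, 2)
Count = 4

4


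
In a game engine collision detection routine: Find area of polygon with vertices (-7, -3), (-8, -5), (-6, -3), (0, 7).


Shoelace sum: ((-7)*(-5) - (-8)*(-3)) + ((-8)*(-3) - (-6)*(-5)) + ((-6)*7 - 0*(-3)) + (0*(-3) - (-7)*7)
= 12
Area = |12|/2 = 6

6


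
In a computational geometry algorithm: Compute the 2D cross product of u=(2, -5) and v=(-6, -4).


u x v = u_x*v_y - u_y*v_x = 2*(-4) - (-5)*(-6)
= (-8) - 30 = -38

-38


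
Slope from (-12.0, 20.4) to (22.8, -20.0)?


slope = (y2-y1)/(x2-x1) = ((-20)-20.4)/(22.8-(-12)) = (-40.4)/34.8 = -1.1609

-1.1609


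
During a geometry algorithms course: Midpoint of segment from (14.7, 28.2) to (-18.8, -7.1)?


M = ((14.7+(-18.8))/2, (28.2+(-7.1))/2)
= (-2.05, 10.55)

(-2.05, 10.55)


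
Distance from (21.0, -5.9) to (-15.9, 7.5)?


dx=-36.9, dy=13.4
d^2 = (-36.9)^2 + 13.4^2 = 1541.17
d = sqrt(1541.17) = 39.2577

39.2577


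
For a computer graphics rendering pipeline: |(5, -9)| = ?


|u| = sqrt(5^2 + (-9)^2) = sqrt(106) = 10.2956

10.2956


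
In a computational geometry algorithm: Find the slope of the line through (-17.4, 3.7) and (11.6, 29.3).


slope = (y2-y1)/(x2-x1) = (29.3-3.7)/(11.6-(-17.4)) = 25.6/29 = 0.8828

0.8828


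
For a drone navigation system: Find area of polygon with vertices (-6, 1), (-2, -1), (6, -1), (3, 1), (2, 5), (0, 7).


Shoelace sum: ((-6)*(-1) - (-2)*1) + ((-2)*(-1) - 6*(-1)) + (6*1 - 3*(-1)) + (3*5 - 2*1) + (2*7 - 0*5) + (0*1 - (-6)*7)
= 94
Area = |94|/2 = 47

47


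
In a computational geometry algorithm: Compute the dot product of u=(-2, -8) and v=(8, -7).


u . v = u_x*v_x + u_y*v_y = (-2)*8 + (-8)*(-7)
= (-16) + 56 = 40

40


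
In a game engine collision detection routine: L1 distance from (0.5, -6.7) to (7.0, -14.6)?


|0.5-7| + |(-6.7)-(-14.6)| = 6.5 + 7.9 = 14.4

14.4


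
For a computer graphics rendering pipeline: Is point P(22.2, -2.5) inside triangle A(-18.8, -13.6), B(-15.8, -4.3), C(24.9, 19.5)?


Cross products: AB x AP = -348, BC x BP = -831.14, CA x CP = 872.03
All same sign? no

No, outside


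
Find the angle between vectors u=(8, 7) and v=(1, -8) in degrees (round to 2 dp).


u.v = -48, |u| = sqrt(113) = 10.6301, |v| = sqrt(65) = 8.0623
cos(theta) = u.v/(|u||v|) = -48/sqrt(7345) = -0.560074
theta = acos(-0.560074) = 124.06 degrees

124.06 degrees
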